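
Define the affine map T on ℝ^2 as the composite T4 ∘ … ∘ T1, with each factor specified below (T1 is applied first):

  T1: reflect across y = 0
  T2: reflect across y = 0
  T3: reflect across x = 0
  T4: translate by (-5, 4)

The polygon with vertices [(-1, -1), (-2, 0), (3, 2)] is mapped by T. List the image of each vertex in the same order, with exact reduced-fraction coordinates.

T1 reflect across y = 0: (-1, -1) → (-1, 1); (-2, 0) → (-2, 0); (3, 2) → (3, -2)
T2 reflect across y = 0: (-1, 1) → (-1, -1); (-2, 0) → (-2, 0); (3, -2) → (3, 2)
T3 reflect across x = 0: (-1, -1) → (1, -1); (-2, 0) → (2, 0); (3, 2) → (-3, 2)
T4 translate by (-5, 4): (1, -1) → (-4, 3); (2, 0) → (-3, 4); (-3, 2) → (-8, 6)

image vertices: (-4, 3), (-3, 4), (-8, 6)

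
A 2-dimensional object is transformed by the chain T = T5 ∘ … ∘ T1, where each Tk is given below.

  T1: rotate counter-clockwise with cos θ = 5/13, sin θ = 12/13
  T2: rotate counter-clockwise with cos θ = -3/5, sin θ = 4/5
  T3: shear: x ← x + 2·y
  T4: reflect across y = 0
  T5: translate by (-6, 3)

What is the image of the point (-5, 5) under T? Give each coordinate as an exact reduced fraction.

T(p) = (-93/13, 86/13)

T1 rotate counter-clockwise with cos θ = 5/13, sin θ = 12/13: (-5, 5) → (-85/13, -35/13)
T2 rotate counter-clockwise with cos θ = -3/5, sin θ = 4/5: (-85/13, -35/13) → (79/13, -47/13)
T3 shear: x ← x + 2·y: (79/13, -47/13) → (-15/13, -47/13)
T4 reflect across y = 0: (-15/13, -47/13) → (-15/13, 47/13)
T5 translate by (-6, 3): (-15/13, 47/13) → (-93/13, 86/13)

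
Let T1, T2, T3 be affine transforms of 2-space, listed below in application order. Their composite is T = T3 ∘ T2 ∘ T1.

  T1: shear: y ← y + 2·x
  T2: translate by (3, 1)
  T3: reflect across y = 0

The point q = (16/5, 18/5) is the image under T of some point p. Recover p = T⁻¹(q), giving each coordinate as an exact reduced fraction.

T1 = [1 0 0; 2 1 0; 0 0 1]
T2·T1 = [1 0 3; 2 1 1; 0 0 1]
T3·…·T1 = [1 0 3; -2 -1 -1; 0 0 1]
det M = -1; M⁻¹ = [1 0 -3; -2 -1 5; 0 0 1]
M⁻¹ · (16/5, 18/5)ᵀ = (1/5, -5)ᵀ

p = (1/5, -5)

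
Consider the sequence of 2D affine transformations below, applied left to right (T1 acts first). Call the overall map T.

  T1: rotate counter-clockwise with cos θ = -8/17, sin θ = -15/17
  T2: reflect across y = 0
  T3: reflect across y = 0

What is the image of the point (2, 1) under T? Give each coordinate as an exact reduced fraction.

T1 rotate counter-clockwise with cos θ = -8/17, sin θ = -15/17: (2, 1) → (-1/17, -38/17)
T2 reflect across y = 0: (-1/17, -38/17) → (-1/17, 38/17)
T3 reflect across y = 0: (-1/17, 38/17) → (-1/17, -38/17)

T(p) = (-1/17, -38/17)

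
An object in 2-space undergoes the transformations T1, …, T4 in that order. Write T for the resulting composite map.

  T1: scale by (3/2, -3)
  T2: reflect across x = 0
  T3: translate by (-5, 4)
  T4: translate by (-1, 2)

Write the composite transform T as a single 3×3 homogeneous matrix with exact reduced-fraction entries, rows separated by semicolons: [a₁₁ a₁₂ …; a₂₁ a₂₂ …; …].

T1 = [3/2 0 0; 0 -3 0; 0 0 1]
T2·T1 = [-3/2 0 0; 0 -3 0; 0 0 1]
T3·…·T1 = [-3/2 0 -5; 0 -3 4; 0 0 1]
T4·…·T1 = [-3/2 0 -6; 0 -3 6; 0 0 1]

T = [-3/2 0 -6; 0 -3 6; 0 0 1]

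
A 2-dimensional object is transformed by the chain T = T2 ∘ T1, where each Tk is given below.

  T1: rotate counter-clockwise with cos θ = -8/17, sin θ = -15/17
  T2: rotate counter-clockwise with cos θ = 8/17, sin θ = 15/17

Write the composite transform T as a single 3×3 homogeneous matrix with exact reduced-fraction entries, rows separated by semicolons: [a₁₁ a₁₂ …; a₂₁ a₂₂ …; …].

T = [161/289 240/289 0; -240/289 161/289 0; 0 0 1]

T1 = [-8/17 15/17 0; -15/17 -8/17 0; 0 0 1]
T2·T1 = [161/289 240/289 0; -240/289 161/289 0; 0 0 1]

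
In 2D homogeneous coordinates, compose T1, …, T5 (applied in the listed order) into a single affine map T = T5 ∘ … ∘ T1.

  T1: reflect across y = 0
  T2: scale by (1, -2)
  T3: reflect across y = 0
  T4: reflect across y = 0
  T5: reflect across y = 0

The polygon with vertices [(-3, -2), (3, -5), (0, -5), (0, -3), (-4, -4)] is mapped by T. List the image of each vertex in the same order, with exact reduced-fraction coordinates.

T1 reflect across y = 0: (-3, -2) → (-3, 2); (3, -5) → (3, 5); (0, -5) → (0, 5); (0, -3) → (0, 3); (-4, -4) → (-4, 4)
T2 scale by (1, -2): (-3, 2) → (-3, -4); (3, 5) → (3, -10); (0, 5) → (0, -10); (0, 3) → (0, -6); (-4, 4) → (-4, -8)
T3 reflect across y = 0: (-3, -4) → (-3, 4); (3, -10) → (3, 10); (0, -10) → (0, 10); (0, -6) → (0, 6); (-4, -8) → (-4, 8)
T4 reflect across y = 0: (-3, 4) → (-3, -4); (3, 10) → (3, -10); (0, 10) → (0, -10); (0, 6) → (0, -6); (-4, 8) → (-4, -8)
T5 reflect across y = 0: (-3, -4) → (-3, 4); (3, -10) → (3, 10); (0, -10) → (0, 10); (0, -6) → (0, 6); (-4, -8) → (-4, 8)

image vertices: (-3, 4), (3, 10), (0, 10), (0, 6), (-4, 8)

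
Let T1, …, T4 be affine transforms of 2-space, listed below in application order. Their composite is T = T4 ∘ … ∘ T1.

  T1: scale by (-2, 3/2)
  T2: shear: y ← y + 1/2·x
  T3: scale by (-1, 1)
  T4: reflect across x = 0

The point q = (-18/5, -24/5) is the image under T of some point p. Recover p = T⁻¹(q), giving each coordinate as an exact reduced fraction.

T1 = [-2 0 0; 0 3/2 0; 0 0 1]
T2·T1 = [-2 0 0; -1 3/2 0; 0 0 1]
T3·…·T1 = [2 0 0; -1 3/2 0; 0 0 1]
T4·…·T1 = [-2 0 0; -1 3/2 0; 0 0 1]
det M = -3; M⁻¹ = [-1/2 0 0; -1/3 2/3 0; 0 0 1]
M⁻¹ · (-18/5, -24/5)ᵀ = (9/5, -2)ᵀ

p = (9/5, -2)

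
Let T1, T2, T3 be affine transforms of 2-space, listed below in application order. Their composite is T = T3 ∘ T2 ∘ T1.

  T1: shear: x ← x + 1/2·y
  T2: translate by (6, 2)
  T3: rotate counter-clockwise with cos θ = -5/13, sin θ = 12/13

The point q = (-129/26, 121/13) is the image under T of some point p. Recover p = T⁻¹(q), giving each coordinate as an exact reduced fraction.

T1 = [1 1/2 0; 0 1 0; 0 0 1]
T2·T1 = [1 1/2 6; 0 1 2; 0 0 1]
T3·…·T1 = [-5/13 -29/26 -54/13; 12/13 1/13 62/13; 0 0 1]
det M = 1; M⁻¹ = [1/13 29/26 -5; -12/13 -5/13 -2; 0 0 1]
M⁻¹ · (-129/26, 121/13)ᵀ = (5, -1)ᵀ

p = (5, -1)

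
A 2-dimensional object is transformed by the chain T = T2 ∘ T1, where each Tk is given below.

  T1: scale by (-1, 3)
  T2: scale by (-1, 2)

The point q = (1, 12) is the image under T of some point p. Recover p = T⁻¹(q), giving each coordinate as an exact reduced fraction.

p = (1, 2)

T1 = [-1 0 0; 0 3 0; 0 0 1]
T2·T1 = [1 0 0; 0 6 0; 0 0 1]
det M = 6; M⁻¹ = [1 0 0; 0 1/6 0; 0 0 1]
M⁻¹ · (1, 12)ᵀ = (1, 2)ᵀ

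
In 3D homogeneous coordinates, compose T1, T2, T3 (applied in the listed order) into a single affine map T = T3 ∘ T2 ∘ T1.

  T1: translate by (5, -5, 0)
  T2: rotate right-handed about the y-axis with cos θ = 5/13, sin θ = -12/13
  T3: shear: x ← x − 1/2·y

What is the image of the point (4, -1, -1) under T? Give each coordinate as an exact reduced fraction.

T(p) = (96/13, -6, 103/13)

T1 translate by (5, -5, 0): (4, -1, -1) → (9, -6, -1)
T2 rotate right-handed about the y-axis with cos θ = 5/13, sin θ = -12/13: (9, -6, -1) → (57/13, -6, 103/13)
T3 shear: x ← x − 1/2·y: (57/13, -6, 103/13) → (96/13, -6, 103/13)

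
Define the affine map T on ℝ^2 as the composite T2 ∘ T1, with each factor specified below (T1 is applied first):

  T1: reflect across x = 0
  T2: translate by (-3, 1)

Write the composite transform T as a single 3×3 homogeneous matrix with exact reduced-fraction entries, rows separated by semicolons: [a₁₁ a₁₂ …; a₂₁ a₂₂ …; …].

T = [-1 0 -3; 0 1 1; 0 0 1]

T1 = [-1 0 0; 0 1 0; 0 0 1]
T2·T1 = [-1 0 -3; 0 1 1; 0 0 1]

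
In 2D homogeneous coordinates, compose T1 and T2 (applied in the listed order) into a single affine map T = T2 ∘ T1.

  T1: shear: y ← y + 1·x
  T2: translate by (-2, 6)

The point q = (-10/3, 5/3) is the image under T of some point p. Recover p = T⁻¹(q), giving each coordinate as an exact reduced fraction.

p = (-4/3, -3)

T1 = [1 0 0; 1 1 0; 0 0 1]
T2·T1 = [1 0 -2; 1 1 6; 0 0 1]
det M = 1; M⁻¹ = [1 0 2; -1 1 -8; 0 0 1]
M⁻¹ · (-10/3, 5/3)ᵀ = (-4/3, -3)ᵀ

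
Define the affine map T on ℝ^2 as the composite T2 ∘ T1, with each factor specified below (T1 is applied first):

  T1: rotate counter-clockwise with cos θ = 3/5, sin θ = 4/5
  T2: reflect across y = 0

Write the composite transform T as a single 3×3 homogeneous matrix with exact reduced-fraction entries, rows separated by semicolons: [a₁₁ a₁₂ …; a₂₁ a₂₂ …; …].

T = [3/5 -4/5 0; -4/5 -3/5 0; 0 0 1]

T1 = [3/5 -4/5 0; 4/5 3/5 0; 0 0 1]
T2·T1 = [3/5 -4/5 0; -4/5 -3/5 0; 0 0 1]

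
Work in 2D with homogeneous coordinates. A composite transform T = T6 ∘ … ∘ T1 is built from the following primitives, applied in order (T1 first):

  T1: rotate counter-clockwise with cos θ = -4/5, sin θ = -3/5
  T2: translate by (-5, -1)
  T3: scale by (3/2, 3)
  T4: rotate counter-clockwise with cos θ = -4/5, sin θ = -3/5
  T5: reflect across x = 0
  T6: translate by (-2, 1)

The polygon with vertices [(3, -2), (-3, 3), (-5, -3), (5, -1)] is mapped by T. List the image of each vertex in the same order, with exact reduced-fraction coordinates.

image vertices: (-254/25, 581/50), (-2/25, 139/25), (-332/25, -176/25), (-194/25, 433/25)

T1 rotate counter-clockwise with cos θ = -4/5, sin θ = -3/5: (3, -2) → (-18/5, -1/5); (-3, 3) → (21/5, -3/5); (-5, -3) → (11/5, 27/5); (5, -1) → (-23/5, -11/5)
T2 translate by (-5, -1): (-18/5, -1/5) → (-43/5, -6/5); (21/5, -3/5) → (-4/5, -8/5); (11/5, 27/5) → (-14/5, 22/5); (-23/5, -11/5) → (-48/5, -16/5)
T3 scale by (3/2, 3): (-43/5, -6/5) → (-129/10, -18/5); (-4/5, -8/5) → (-6/5, -24/5); (-14/5, 22/5) → (-21/5, 66/5); (-48/5, -16/5) → (-72/5, -48/5)
T4 rotate counter-clockwise with cos θ = -4/5, sin θ = -3/5: (-129/10, -18/5) → (204/25, 531/50); (-6/5, -24/5) → (-48/25, 114/25); (-21/5, 66/5) → (282/25, -201/25); (-72/5, -48/5) → (144/25, 408/25)
T5 reflect across x = 0: (204/25, 531/50) → (-204/25, 531/50); (-48/25, 114/25) → (48/25, 114/25); (282/25, -201/25) → (-282/25, -201/25); (144/25, 408/25) → (-144/25, 408/25)
T6 translate by (-2, 1): (-204/25, 531/50) → (-254/25, 581/50); (48/25, 114/25) → (-2/25, 139/25); (-282/25, -201/25) → (-332/25, -176/25); (-144/25, 408/25) → (-194/25, 433/25)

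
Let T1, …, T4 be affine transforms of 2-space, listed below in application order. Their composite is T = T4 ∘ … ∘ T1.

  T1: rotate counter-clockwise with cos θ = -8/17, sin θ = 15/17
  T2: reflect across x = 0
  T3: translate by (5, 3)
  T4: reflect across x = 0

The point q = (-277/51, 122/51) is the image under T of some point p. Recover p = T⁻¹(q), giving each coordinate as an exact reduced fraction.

p = (-1/3, 2/3)

T1 = [-8/17 -15/17 0; 15/17 -8/17 0; 0 0 1]
T2·T1 = [8/17 15/17 0; 15/17 -8/17 0; 0 0 1]
T3·…·T1 = [8/17 15/17 5; 15/17 -8/17 3; 0 0 1]
T4·…·T1 = [-8/17 -15/17 -5; 15/17 -8/17 3; 0 0 1]
det M = 1; M⁻¹ = [-8/17 15/17 -5; -15/17 -8/17 -3; 0 0 1]
M⁻¹ · (-277/51, 122/51)ᵀ = (-1/3, 2/3)ᵀ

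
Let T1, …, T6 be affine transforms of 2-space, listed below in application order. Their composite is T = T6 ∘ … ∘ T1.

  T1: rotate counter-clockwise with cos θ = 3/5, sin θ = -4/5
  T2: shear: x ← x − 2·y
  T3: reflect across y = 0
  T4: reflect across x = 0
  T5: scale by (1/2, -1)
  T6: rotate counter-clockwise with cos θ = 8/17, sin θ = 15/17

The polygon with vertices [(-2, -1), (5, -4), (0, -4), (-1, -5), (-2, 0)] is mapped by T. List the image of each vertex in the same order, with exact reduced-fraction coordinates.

image vertices: (1/17, 38/17), (228/85, -1457/170), (148/85, -156/85), (169/85, -161/170), (-32/85, 229/85)

T1 rotate counter-clockwise with cos θ = 3/5, sin θ = -4/5: (-2, -1) → (-2, 1); (5, -4) → (-1/5, -32/5); (0, -4) → (-16/5, -12/5); (-1, -5) → (-23/5, -11/5); (-2, 0) → (-6/5, 8/5)
T2 shear: x ← x − 2·y: (-2, 1) → (-4, 1); (-1/5, -32/5) → (63/5, -32/5); (-16/5, -12/5) → (8/5, -12/5); (-23/5, -11/5) → (-1/5, -11/5); (-6/5, 8/5) → (-22/5, 8/5)
T3 reflect across y = 0: (-4, 1) → (-4, -1); (63/5, -32/5) → (63/5, 32/5); (8/5, -12/5) → (8/5, 12/5); (-1/5, -11/5) → (-1/5, 11/5); (-22/5, 8/5) → (-22/5, -8/5)
T4 reflect across x = 0: (-4, -1) → (4, -1); (63/5, 32/5) → (-63/5, 32/5); (8/5, 12/5) → (-8/5, 12/5); (-1/5, 11/5) → (1/5, 11/5); (-22/5, -8/5) → (22/5, -8/5)
T5 scale by (1/2, -1): (4, -1) → (2, 1); (-63/5, 32/5) → (-63/10, -32/5); (-8/5, 12/5) → (-4/5, -12/5); (1/5, 11/5) → (1/10, -11/5); (22/5, -8/5) → (11/5, 8/5)
T6 rotate counter-clockwise with cos θ = 8/17, sin θ = 15/17: (2, 1) → (1/17, 38/17); (-63/10, -32/5) → (228/85, -1457/170); (-4/5, -12/5) → (148/85, -156/85); (1/10, -11/5) → (169/85, -161/170); (11/5, 8/5) → (-32/85, 229/85)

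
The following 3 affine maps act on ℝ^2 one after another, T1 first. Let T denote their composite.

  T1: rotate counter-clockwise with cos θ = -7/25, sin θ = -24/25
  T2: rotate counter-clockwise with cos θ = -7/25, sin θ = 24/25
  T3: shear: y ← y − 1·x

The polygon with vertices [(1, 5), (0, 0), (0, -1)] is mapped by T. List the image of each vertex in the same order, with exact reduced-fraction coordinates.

image vertices: (1, 4), (0, 0), (0, -1)

T1 rotate counter-clockwise with cos θ = -7/25, sin θ = -24/25: (1, 5) → (113/25, -59/25); (0, 0) → (0, 0); (0, -1) → (-24/25, 7/25)
T2 rotate counter-clockwise with cos θ = -7/25, sin θ = 24/25: (113/25, -59/25) → (1, 5); (0, 0) → (0, 0); (-24/25, 7/25) → (0, -1)
T3 shear: y ← y − 1·x: (1, 5) → (1, 4); (0, 0) → (0, 0); (0, -1) → (0, -1)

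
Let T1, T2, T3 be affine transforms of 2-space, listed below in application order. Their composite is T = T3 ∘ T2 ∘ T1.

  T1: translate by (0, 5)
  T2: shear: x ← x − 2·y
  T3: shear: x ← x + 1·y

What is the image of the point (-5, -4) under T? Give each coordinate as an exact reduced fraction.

T(p) = (-6, 1)

T1 translate by (0, 5): (-5, -4) → (-5, 1)
T2 shear: x ← x − 2·y: (-5, 1) → (-7, 1)
T3 shear: x ← x + 1·y: (-7, 1) → (-6, 1)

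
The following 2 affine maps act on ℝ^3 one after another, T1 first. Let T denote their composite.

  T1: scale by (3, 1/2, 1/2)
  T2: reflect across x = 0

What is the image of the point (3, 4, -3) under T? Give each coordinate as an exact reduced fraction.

T1 scale by (3, 1/2, 1/2): (3, 4, -3) → (9, 2, -3/2)
T2 reflect across x = 0: (9, 2, -3/2) → (-9, 2, -3/2)

T(p) = (-9, 2, -3/2)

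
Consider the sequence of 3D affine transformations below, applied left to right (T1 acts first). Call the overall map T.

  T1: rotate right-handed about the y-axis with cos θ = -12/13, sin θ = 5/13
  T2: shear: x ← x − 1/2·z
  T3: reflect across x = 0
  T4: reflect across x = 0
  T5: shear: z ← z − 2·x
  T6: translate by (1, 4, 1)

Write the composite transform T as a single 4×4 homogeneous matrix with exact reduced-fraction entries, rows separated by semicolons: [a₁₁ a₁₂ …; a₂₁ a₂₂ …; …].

T1 = [-12/13 0 5/13 0; 0 1 0 0; -5/13 0 -12/13 0; 0 0 0 1]
T2·T1 = [-19/26 0 11/13 0; 0 1 0 0; -5/13 0 -12/13 0; 0 0 0 1]
T3·…·T1 = [19/26 0 -11/13 0; 0 1 0 0; -5/13 0 -12/13 0; 0 0 0 1]
T4·…·T1 = [-19/26 0 11/13 0; 0 1 0 0; -5/13 0 -12/13 0; 0 0 0 1]
T5·…·T1 = [-19/26 0 11/13 0; 0 1 0 0; 14/13 0 -34/13 0; 0 0 0 1]
T6·…·T1 = [-19/26 0 11/13 1; 0 1 0 4; 14/13 0 -34/13 1; 0 0 0 1]

T = [-19/26 0 11/13 1; 0 1 0 4; 14/13 0 -34/13 1; 0 0 0 1]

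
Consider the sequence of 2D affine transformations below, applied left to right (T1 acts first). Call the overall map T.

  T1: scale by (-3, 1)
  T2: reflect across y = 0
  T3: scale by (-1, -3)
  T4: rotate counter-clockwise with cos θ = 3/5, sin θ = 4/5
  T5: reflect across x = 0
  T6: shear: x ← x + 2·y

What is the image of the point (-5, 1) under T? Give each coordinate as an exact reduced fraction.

T(p) = (-9, -51/5)

T1 scale by (-3, 1): (-5, 1) → (15, 1)
T2 reflect across y = 0: (15, 1) → (15, -1)
T3 scale by (-1, -3): (15, -1) → (-15, 3)
T4 rotate counter-clockwise with cos θ = 3/5, sin θ = 4/5: (-15, 3) → (-57/5, -51/5)
T5 reflect across x = 0: (-57/5, -51/5) → (57/5, -51/5)
T6 shear: x ← x + 2·y: (57/5, -51/5) → (-9, -51/5)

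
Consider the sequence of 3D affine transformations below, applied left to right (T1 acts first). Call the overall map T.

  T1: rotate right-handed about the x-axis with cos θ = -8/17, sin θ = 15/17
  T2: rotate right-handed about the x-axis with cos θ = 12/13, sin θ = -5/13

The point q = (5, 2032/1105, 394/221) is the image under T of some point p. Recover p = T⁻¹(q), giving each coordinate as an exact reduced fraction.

p = (5, 8/5, -2)

T1 = [1 0 0 0; 0 -8/17 -15/17 0; 0 15/17 -8/17 0; 0 0 0 1]
T2·T1 = [1 0 0 0; 0 -21/221 -220/221 0; 0 220/221 -21/221 0; 0 0 0 1]
det M = 1; M⁻¹ = [1 0 0 0; 0 -21/221 220/221 0; 0 -220/221 -21/221 0; 0 0 0 1]
M⁻¹ · (5, 2032/1105, 394/221)ᵀ = (5, 8/5, -2)ᵀ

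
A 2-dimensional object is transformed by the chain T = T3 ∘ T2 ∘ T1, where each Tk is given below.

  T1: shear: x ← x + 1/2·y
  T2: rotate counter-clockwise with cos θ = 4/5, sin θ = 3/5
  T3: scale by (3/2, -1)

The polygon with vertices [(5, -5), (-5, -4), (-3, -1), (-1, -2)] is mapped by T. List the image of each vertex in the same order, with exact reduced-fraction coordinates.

image vertices: (15/2, 5/2), (-24/5, 37/5), (-33/10, 29/10), (-3/5, 14/5)

T1 shear: x ← x + 1/2·y: (5, -5) → (5/2, -5); (-5, -4) → (-7, -4); (-3, -1) → (-7/2, -1); (-1, -2) → (-2, -2)
T2 rotate counter-clockwise with cos θ = 4/5, sin θ = 3/5: (5/2, -5) → (5, -5/2); (-7, -4) → (-16/5, -37/5); (-7/2, -1) → (-11/5, -29/10); (-2, -2) → (-2/5, -14/5)
T3 scale by (3/2, -1): (5, -5/2) → (15/2, 5/2); (-16/5, -37/5) → (-24/5, 37/5); (-11/5, -29/10) → (-33/10, 29/10); (-2/5, -14/5) → (-3/5, 14/5)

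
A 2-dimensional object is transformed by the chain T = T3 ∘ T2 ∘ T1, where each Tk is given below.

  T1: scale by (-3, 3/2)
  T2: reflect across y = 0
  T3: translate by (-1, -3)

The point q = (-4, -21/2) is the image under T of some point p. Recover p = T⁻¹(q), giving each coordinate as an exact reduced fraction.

T1 = [-3 0 0; 0 3/2 0; 0 0 1]
T2·T1 = [-3 0 0; 0 -3/2 0; 0 0 1]
T3·…·T1 = [-3 0 -1; 0 -3/2 -3; 0 0 1]
det M = 9/2; M⁻¹ = [-1/3 0 -1/3; 0 -2/3 -2; 0 0 1]
M⁻¹ · (-4, -21/2)ᵀ = (1, 5)ᵀ

p = (1, 5)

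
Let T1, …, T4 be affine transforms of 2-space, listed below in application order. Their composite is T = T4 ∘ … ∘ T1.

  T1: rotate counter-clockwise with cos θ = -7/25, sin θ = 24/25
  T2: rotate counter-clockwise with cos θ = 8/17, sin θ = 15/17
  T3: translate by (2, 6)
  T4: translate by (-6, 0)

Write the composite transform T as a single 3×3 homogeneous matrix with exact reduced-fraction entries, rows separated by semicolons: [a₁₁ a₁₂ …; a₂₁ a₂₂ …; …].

T1 = [-7/25 -24/25 0; 24/25 -7/25 0; 0 0 1]
T2·T1 = [-416/425 -87/425 0; 87/425 -416/425 0; 0 0 1]
T3·…·T1 = [-416/425 -87/425 2; 87/425 -416/425 6; 0 0 1]
T4·…·T1 = [-416/425 -87/425 -4; 87/425 -416/425 6; 0 0 1]

T = [-416/425 -87/425 -4; 87/425 -416/425 6; 0 0 1]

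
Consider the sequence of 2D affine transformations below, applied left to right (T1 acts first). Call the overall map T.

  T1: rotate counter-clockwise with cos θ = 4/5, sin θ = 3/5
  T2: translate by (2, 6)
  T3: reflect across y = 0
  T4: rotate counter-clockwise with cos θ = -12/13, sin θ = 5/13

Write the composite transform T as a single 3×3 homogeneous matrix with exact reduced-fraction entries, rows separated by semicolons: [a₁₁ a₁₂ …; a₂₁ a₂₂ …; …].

T = [-33/65 56/65 6/13; 56/65 33/65 82/13; 0 0 1]

T1 = [4/5 -3/5 0; 3/5 4/5 0; 0 0 1]
T2·T1 = [4/5 -3/5 2; 3/5 4/5 6; 0 0 1]
T3·…·T1 = [4/5 -3/5 2; -3/5 -4/5 -6; 0 0 1]
T4·…·T1 = [-33/65 56/65 6/13; 56/65 33/65 82/13; 0 0 1]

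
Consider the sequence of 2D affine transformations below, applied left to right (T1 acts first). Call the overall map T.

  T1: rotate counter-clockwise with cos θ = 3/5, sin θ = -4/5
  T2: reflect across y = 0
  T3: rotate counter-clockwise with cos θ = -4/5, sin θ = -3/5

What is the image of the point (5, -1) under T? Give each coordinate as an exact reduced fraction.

T1 rotate counter-clockwise with cos θ = 3/5, sin θ = -4/5: (5, -1) → (11/5, -23/5)
T2 reflect across y = 0: (11/5, -23/5) → (11/5, 23/5)
T3 rotate counter-clockwise with cos θ = -4/5, sin θ = -3/5: (11/5, 23/5) → (1, -5)

T(p) = (1, -5)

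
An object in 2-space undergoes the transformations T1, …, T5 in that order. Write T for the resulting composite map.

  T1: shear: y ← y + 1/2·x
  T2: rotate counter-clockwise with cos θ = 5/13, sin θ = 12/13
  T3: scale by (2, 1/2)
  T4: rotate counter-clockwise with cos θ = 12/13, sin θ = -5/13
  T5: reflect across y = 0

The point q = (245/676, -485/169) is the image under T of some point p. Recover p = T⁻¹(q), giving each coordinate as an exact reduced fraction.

p = (5, 0)

T1 = [1 0 0; 1/2 1 0; 0 0 1]
T2·T1 = [-1/13 -12/13 0; 29/26 5/13 0; 0 0 1]
T3·…·T1 = [-2/13 -24/13 0; 29/52 5/26 0; 0 0 1]
T4·…·T1 = [49/676 -551/338 0; 97/169 150/169 0; 0 0 1]
T5·…·T1 = [49/676 -551/338 0; -97/169 -150/169 0; 0 0 1]
det M = -1; M⁻¹ = [150/169 -551/338 0; -97/169 -49/676 0; 0 0 1]
M⁻¹ · (245/676, -485/169)ᵀ = (5, 0)ᵀ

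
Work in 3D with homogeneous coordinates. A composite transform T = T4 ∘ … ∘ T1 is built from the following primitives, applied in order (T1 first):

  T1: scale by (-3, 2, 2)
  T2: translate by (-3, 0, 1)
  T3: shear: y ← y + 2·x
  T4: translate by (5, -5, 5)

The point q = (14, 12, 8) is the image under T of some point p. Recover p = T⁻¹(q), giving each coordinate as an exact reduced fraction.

p = (-4, -1/2, 1)

T1 = [-3 0 0 0; 0 2 0 0; 0 0 2 0; 0 0 0 1]
T2·T1 = [-3 0 0 -3; 0 2 0 0; 0 0 2 1; 0 0 0 1]
T3·…·T1 = [-3 0 0 -3; -6 2 0 -6; 0 0 2 1; 0 0 0 1]
T4·…·T1 = [-3 0 0 2; -6 2 0 -11; 0 0 2 6; 0 0 0 1]
det M = -12; M⁻¹ = [-1/3 0 0 2/3; -1 1/2 0 15/2; 0 0 1/2 -3; 0 0 0 1]
M⁻¹ · (14, 12, 8)ᵀ = (-4, -1/2, 1)ᵀ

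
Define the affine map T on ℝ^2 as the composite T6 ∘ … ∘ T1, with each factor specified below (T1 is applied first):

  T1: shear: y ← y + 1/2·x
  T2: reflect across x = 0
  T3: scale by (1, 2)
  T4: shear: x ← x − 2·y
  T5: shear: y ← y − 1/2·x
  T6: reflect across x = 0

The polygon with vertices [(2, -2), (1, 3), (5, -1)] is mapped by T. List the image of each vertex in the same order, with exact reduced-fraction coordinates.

image vertices: (-2, -3), (15, 29/2), (11, 17/2)

T1 shear: y ← y + 1/2·x: (2, -2) → (2, -1); (1, 3) → (1, 7/2); (5, -1) → (5, 3/2)
T2 reflect across x = 0: (2, -1) → (-2, -1); (1, 7/2) → (-1, 7/2); (5, 3/2) → (-5, 3/2)
T3 scale by (1, 2): (-2, -1) → (-2, -2); (-1, 7/2) → (-1, 7); (-5, 3/2) → (-5, 3)
T4 shear: x ← x − 2·y: (-2, -2) → (2, -2); (-1, 7) → (-15, 7); (-5, 3) → (-11, 3)
T5 shear: y ← y − 1/2·x: (2, -2) → (2, -3); (-15, 7) → (-15, 29/2); (-11, 3) → (-11, 17/2)
T6 reflect across x = 0: (2, -3) → (-2, -3); (-15, 29/2) → (15, 29/2); (-11, 17/2) → (11, 17/2)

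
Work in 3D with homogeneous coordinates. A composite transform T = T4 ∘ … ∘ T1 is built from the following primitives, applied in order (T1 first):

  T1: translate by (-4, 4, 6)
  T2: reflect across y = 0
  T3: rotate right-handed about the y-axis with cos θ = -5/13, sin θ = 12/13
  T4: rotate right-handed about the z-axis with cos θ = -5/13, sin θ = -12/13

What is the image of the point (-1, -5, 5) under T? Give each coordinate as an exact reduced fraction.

T1 translate by (-4, 4, 6): (-1, -5, 5) → (-5, -1, 11)
T2 reflect across y = 0: (-5, -1, 11) → (-5, 1, 11)
T3 rotate right-handed about the y-axis with cos θ = -5/13, sin θ = 12/13: (-5, 1, 11) → (157/13, 1, 5/13)
T4 rotate right-handed about the z-axis with cos θ = -5/13, sin θ = -12/13: (157/13, 1, 5/13) → (-629/169, -1949/169, 5/13)

T(p) = (-629/169, -1949/169, 5/13)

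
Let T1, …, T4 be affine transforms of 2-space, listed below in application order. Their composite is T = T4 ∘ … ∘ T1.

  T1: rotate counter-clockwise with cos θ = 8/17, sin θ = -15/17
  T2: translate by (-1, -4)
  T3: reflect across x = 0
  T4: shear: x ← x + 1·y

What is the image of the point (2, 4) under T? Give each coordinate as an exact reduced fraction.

T(p) = (-125/17, -66/17)

T1 rotate counter-clockwise with cos θ = 8/17, sin θ = -15/17: (2, 4) → (76/17, 2/17)
T2 translate by (-1, -4): (76/17, 2/17) → (59/17, -66/17)
T3 reflect across x = 0: (59/17, -66/17) → (-59/17, -66/17)
T4 shear: x ← x + 1·y: (-59/17, -66/17) → (-125/17, -66/17)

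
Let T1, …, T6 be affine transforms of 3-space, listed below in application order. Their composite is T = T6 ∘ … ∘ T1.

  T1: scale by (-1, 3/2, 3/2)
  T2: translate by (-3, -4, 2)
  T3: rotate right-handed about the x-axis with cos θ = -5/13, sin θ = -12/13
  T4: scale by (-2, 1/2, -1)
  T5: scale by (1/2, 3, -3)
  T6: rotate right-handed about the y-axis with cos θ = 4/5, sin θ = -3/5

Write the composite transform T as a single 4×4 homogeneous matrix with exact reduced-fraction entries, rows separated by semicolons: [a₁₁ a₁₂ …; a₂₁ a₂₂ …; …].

T = [4/5 162/65 27/26 -186/65; 0 -45/52 27/13 66/13; 3/5 -216/65 -18/13 573/65; 0 0 0 1]

T1 = [-1 0 0 0; 0 3/2 0 0; 0 0 3/2 0; 0 0 0 1]
T2·T1 = [-1 0 0 -3; 0 3/2 0 -4; 0 0 3/2 2; 0 0 0 1]
T3·…·T1 = [-1 0 0 -3; 0 -15/26 18/13 44/13; 0 -18/13 -15/26 38/13; 0 0 0 1]
T4·…·T1 = [2 0 0 6; 0 -15/52 9/13 22/13; 0 18/13 15/26 -38/13; 0 0 0 1]
T5·…·T1 = [1 0 0 3; 0 -45/52 27/13 66/13; 0 -54/13 -45/26 114/13; 0 0 0 1]
T6·…·T1 = [4/5 162/65 27/26 -186/65; 0 -45/52 27/13 66/13; 3/5 -216/65 -18/13 573/65; 0 0 0 1]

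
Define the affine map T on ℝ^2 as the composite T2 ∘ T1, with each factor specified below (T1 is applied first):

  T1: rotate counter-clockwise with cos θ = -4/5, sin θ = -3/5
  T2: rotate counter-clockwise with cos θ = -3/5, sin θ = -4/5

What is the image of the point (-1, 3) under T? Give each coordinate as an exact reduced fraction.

T(p) = (-3, -1)

T1 rotate counter-clockwise with cos θ = -4/5, sin θ = -3/5: (-1, 3) → (13/5, -9/5)
T2 rotate counter-clockwise with cos θ = -3/5, sin θ = -4/5: (13/5, -9/5) → (-3, -1)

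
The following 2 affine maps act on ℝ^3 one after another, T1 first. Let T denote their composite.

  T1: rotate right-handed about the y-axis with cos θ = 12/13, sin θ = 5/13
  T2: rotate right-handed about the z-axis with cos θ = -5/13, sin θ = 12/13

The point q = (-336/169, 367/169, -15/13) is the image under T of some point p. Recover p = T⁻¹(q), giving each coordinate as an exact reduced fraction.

T1 = [12/13 0 5/13 0; 0 1 0 0; -5/13 0 12/13 0; 0 0 0 1]
T2·T1 = [-60/169 -12/13 -25/169 0; 144/169 -5/13 60/169 0; -5/13 0 12/13 0; 0 0 0 1]
det M = 1; M⁻¹ = [-60/169 144/169 -5/13 0; -12/13 -5/13 0 0; -25/169 60/169 12/13 0; 0 0 0 1]
M⁻¹ · (-336/169, 367/169, -15/13)ᵀ = (3, 1, 0)ᵀ

p = (3, 1, 0)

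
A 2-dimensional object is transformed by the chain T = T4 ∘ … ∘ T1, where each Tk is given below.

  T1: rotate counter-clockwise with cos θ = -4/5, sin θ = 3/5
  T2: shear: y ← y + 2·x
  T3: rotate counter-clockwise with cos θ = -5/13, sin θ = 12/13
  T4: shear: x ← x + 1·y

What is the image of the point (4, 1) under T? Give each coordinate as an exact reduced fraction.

T(p) = (29/5, -6/5)

T1 rotate counter-clockwise with cos θ = -4/5, sin θ = 3/5: (4, 1) → (-19/5, 8/5)
T2 shear: y ← y + 2·x: (-19/5, 8/5) → (-19/5, -6)
T3 rotate counter-clockwise with cos θ = -5/13, sin θ = 12/13: (-19/5, -6) → (7, -6/5)
T4 shear: x ← x + 1·y: (7, -6/5) → (29/5, -6/5)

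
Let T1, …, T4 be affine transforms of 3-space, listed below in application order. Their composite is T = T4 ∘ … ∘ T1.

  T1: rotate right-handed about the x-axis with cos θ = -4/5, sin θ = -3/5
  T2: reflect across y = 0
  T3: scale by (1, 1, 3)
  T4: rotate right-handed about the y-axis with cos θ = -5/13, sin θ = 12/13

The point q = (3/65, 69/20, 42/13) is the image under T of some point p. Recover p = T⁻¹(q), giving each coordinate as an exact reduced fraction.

p = (-3, 3, -7/4)

T1 = [1 0 0 0; 0 -4/5 3/5 0; 0 -3/5 -4/5 0; 0 0 0 1]
T2·T1 = [1 0 0 0; 0 4/5 -3/5 0; 0 -3/5 -4/5 0; 0 0 0 1]
T3·…·T1 = [1 0 0 0; 0 4/5 -3/5 0; 0 -9/5 -12/5 0; 0 0 0 1]
T4·…·T1 = [-5/13 -108/65 -144/65 0; 0 4/5 -3/5 0; -12/13 9/13 12/13 0; 0 0 0 1]
det M = -3; M⁻¹ = [-5/13 0 -12/13 0; -12/65 4/5 1/13 0; -16/65 -3/5 4/39 0; 0 0 0 1]
M⁻¹ · (3/65, 69/20, 42/13)ᵀ = (-3, 3, -7/4)ᵀ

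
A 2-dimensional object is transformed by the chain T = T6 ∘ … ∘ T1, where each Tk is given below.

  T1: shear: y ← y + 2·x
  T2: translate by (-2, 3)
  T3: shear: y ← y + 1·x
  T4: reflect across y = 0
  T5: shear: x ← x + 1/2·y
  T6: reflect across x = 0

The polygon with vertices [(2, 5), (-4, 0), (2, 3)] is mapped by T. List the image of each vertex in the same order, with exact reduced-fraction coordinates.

image vertices: (6, -12), (1/2, 11), (5, -10)

T1 shear: y ← y + 2·x: (2, 5) → (2, 9); (-4, 0) → (-4, -8); (2, 3) → (2, 7)
T2 translate by (-2, 3): (2, 9) → (0, 12); (-4, -8) → (-6, -5); (2, 7) → (0, 10)
T3 shear: y ← y + 1·x: (0, 12) → (0, 12); (-6, -5) → (-6, -11); (0, 10) → (0, 10)
T4 reflect across y = 0: (0, 12) → (0, -12); (-6, -11) → (-6, 11); (0, 10) → (0, -10)
T5 shear: x ← x + 1/2·y: (0, -12) → (-6, -12); (-6, 11) → (-1/2, 11); (0, -10) → (-5, -10)
T6 reflect across x = 0: (-6, -12) → (6, -12); (-1/2, 11) → (1/2, 11); (-5, -10) → (5, -10)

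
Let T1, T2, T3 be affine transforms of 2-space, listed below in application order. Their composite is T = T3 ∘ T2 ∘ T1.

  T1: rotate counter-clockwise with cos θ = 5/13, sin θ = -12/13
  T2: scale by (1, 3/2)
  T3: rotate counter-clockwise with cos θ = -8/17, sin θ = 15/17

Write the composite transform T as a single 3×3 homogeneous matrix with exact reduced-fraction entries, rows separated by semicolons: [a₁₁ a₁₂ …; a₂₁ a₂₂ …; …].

T = [230/221 -417/442 0; 219/221 120/221 0; 0 0 1]

T1 = [5/13 12/13 0; -12/13 5/13 0; 0 0 1]
T2·T1 = [5/13 12/13 0; -18/13 15/26 0; 0 0 1]
T3·…·T1 = [230/221 -417/442 0; 219/221 120/221 0; 0 0 1]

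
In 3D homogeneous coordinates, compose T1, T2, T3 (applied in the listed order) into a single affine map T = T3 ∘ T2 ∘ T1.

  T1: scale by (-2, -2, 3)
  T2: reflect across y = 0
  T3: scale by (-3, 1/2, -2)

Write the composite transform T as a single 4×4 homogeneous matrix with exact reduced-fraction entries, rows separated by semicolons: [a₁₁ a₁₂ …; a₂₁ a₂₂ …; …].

T = [6 0 0 0; 0 1 0 0; 0 0 -6 0; 0 0 0 1]

T1 = [-2 0 0 0; 0 -2 0 0; 0 0 3 0; 0 0 0 1]
T2·T1 = [-2 0 0 0; 0 2 0 0; 0 0 3 0; 0 0 0 1]
T3·…·T1 = [6 0 0 0; 0 1 0 0; 0 0 -6 0; 0 0 0 1]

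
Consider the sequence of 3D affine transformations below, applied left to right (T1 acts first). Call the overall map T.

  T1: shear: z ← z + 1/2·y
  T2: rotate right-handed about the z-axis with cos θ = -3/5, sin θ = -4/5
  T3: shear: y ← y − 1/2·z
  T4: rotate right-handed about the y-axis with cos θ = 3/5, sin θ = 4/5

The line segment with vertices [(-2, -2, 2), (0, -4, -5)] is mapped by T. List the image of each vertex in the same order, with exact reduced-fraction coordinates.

image vertices: (14/25, 23/10, 23/25), (-188/25, 59/10, -41/25)

T1 shear: z ← z + 1/2·y: (-2, -2, 2) → (-2, -2, 1); (0, -4, -5) → (0, -4, -7)
T2 rotate right-handed about the z-axis with cos θ = -3/5, sin θ = -4/5: (-2, -2, 1) → (-2/5, 14/5, 1); (0, -4, -7) → (-16/5, 12/5, -7)
T3 shear: y ← y − 1/2·z: (-2/5, 14/5, 1) → (-2/5, 23/10, 1); (-16/5, 12/5, -7) → (-16/5, 59/10, -7)
T4 rotate right-handed about the y-axis with cos θ = 3/5, sin θ = 4/5: (-2/5, 23/10, 1) → (14/25, 23/10, 23/25); (-16/5, 59/10, -7) → (-188/25, 59/10, -41/25)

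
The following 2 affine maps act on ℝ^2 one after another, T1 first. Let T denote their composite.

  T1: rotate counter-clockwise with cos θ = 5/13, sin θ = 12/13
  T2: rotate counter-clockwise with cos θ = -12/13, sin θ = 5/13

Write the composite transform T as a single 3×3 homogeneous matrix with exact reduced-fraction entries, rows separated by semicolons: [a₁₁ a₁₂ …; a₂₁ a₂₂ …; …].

T1 = [5/13 -12/13 0; 12/13 5/13 0; 0 0 1]
T2·T1 = [-120/169 119/169 0; -119/169 -120/169 0; 0 0 1]

T = [-120/169 119/169 0; -119/169 -120/169 0; 0 0 1]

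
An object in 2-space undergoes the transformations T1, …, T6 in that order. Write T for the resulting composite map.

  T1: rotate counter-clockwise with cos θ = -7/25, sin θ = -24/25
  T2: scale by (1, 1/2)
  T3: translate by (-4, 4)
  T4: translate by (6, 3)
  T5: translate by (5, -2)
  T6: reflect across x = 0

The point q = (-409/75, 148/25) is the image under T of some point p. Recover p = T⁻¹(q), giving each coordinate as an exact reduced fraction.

p = (-4/3, -2)

T1 = [-7/25 24/25 0; -24/25 -7/25 0; 0 0 1]
T2·T1 = [-7/25 24/25 0; -12/25 -7/50 0; 0 0 1]
T3·…·T1 = [-7/25 24/25 -4; -12/25 -7/50 4; 0 0 1]
T4·…·T1 = [-7/25 24/25 2; -12/25 -7/50 7; 0 0 1]
T5·…·T1 = [-7/25 24/25 7; -12/25 -7/50 5; 0 0 1]
T6·…·T1 = [7/25 -24/25 -7; -12/25 -7/50 5; 0 0 1]
det M = -1/2; M⁻¹ = [7/25 -48/25 289/25; -24/25 -14/25 -98/25; 0 0 1]
M⁻¹ · (-409/75, 148/25)ᵀ = (-4/3, -2)ᵀ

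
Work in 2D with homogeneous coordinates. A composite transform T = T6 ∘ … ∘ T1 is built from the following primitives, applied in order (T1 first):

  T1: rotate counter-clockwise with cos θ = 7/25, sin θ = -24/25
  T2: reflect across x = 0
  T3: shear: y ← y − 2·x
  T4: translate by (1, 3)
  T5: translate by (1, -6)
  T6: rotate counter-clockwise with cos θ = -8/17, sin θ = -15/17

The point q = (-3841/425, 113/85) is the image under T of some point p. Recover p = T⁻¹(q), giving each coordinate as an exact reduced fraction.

T1 = [7/25 24/25 0; -24/25 7/25 0; 0 0 1]
T2·T1 = [-7/25 -24/25 0; -24/25 7/25 0; 0 0 1]
T3·…·T1 = [-7/25 -24/25 0; -2/5 11/5 0; 0 0 1]
T4·…·T1 = [-7/25 -24/25 1; -2/5 11/5 3; 0 0 1]
T5·…·T1 = [-7/25 -24/25 2; -2/5 11/5 -3; 0 0 1]
T6·…·T1 = [-94/425 1017/425 -61/17; 37/85 -16/85 -6/17; 0 0 1]
det M = -1; M⁻¹ = [16/85 1017/425 38/25; 37/85 94/425 41/25; 0 0 1]
M⁻¹ · (-3841/425, 113/85)ᵀ = (3, -2)ᵀ

p = (3, -2)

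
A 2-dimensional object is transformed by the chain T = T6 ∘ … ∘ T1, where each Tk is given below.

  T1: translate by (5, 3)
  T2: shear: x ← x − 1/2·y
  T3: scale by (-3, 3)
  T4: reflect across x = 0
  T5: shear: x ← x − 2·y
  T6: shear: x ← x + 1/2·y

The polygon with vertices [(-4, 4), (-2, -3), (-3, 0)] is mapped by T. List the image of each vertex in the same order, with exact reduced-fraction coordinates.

image vertices: (-39, 21), (9, 0), (-12, 9)

T1 translate by (5, 3): (-4, 4) → (1, 7); (-2, -3) → (3, 0); (-3, 0) → (2, 3)
T2 shear: x ← x − 1/2·y: (1, 7) → (-5/2, 7); (3, 0) → (3, 0); (2, 3) → (1/2, 3)
T3 scale by (-3, 3): (-5/2, 7) → (15/2, 21); (3, 0) → (-9, 0); (1/2, 3) → (-3/2, 9)
T4 reflect across x = 0: (15/2, 21) → (-15/2, 21); (-9, 0) → (9, 0); (-3/2, 9) → (3/2, 9)
T5 shear: x ← x − 2·y: (-15/2, 21) → (-99/2, 21); (9, 0) → (9, 0); (3/2, 9) → (-33/2, 9)
T6 shear: x ← x + 1/2·y: (-99/2, 21) → (-39, 21); (9, 0) → (9, 0); (-33/2, 9) → (-12, 9)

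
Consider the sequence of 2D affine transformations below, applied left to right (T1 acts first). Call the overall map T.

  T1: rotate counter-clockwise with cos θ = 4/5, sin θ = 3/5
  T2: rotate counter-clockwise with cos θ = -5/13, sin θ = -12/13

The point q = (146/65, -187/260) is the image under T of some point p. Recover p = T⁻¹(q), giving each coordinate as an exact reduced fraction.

p = (5/4, 2)

T1 = [4/5 -3/5 0; 3/5 4/5 0; 0 0 1]
T2·T1 = [16/65 63/65 0; -63/65 16/65 0; 0 0 1]
det M = 1; M⁻¹ = [16/65 -63/65 0; 63/65 16/65 0; 0 0 1]
M⁻¹ · (146/65, -187/260)ᵀ = (5/4, 2)ᵀ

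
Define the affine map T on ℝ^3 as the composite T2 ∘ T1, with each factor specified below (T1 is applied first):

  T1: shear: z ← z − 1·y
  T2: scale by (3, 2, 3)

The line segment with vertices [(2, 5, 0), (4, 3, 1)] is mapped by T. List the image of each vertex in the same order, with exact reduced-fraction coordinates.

T1 shear: z ← z − 1·y: (2, 5, 0) → (2, 5, -5); (4, 3, 1) → (4, 3, -2)
T2 scale by (3, 2, 3): (2, 5, -5) → (6, 10, -15); (4, 3, -2) → (12, 6, -6)

image vertices: (6, 10, -15), (12, 6, -6)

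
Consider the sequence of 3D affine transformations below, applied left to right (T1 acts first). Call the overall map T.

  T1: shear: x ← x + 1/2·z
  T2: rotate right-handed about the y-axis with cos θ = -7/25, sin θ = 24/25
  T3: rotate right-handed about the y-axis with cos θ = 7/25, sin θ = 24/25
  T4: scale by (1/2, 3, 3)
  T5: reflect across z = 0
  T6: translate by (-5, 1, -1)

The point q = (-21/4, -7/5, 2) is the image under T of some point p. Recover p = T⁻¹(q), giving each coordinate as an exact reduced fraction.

p = (0, -4/5, 1)

T1 = [1 0 1/2 0; 0 1 0 0; 0 0 1 0; 0 0 0 1]
T2·T1 = [-7/25 0 41/50 0; 0 1 0 0; -24/25 0 -19/25 0; 0 0 0 1]
T3·…·T1 = [-1 0 -1/2 0; 0 1 0 0; 0 0 -1 0; 0 0 0 1]
T4·…·T1 = [-1/2 0 -1/4 0; 0 3 0 0; 0 0 -3 0; 0 0 0 1]
T5·…·T1 = [-1/2 0 -1/4 0; 0 3 0 0; 0 0 3 0; 0 0 0 1]
T6·…·T1 = [-1/2 0 -1/4 -5; 0 3 0 1; 0 0 3 -1; 0 0 0 1]
det M = -9/2; M⁻¹ = [-2 0 -1/6 -61/6; 0 1/3 0 -1/3; 0 0 1/3 1/3; 0 0 0 1]
M⁻¹ · (-21/4, -7/5, 2)ᵀ = (0, -4/5, 1)ᵀ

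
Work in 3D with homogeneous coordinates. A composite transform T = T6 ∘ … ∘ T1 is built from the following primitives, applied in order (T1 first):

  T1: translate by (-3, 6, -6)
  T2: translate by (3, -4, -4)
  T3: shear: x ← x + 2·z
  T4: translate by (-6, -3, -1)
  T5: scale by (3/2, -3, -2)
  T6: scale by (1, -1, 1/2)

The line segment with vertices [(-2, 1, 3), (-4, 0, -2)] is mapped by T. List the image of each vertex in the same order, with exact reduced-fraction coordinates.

T1 translate by (-3, 6, -6): (-2, 1, 3) → (-5, 7, -3); (-4, 0, -2) → (-7, 6, -8)
T2 translate by (3, -4, -4): (-5, 7, -3) → (-2, 3, -7); (-7, 6, -8) → (-4, 2, -12)
T3 shear: x ← x + 2·z: (-2, 3, -7) → (-16, 3, -7); (-4, 2, -12) → (-28, 2, -12)
T4 translate by (-6, -3, -1): (-16, 3, -7) → (-22, 0, -8); (-28, 2, -12) → (-34, -1, -13)
T5 scale by (3/2, -3, -2): (-22, 0, -8) → (-33, 0, 16); (-34, -1, -13) → (-51, 3, 26)
T6 scale by (1, -1, 1/2): (-33, 0, 16) → (-33, 0, 8); (-51, 3, 26) → (-51, -3, 13)

image vertices: (-33, 0, 8), (-51, -3, 13)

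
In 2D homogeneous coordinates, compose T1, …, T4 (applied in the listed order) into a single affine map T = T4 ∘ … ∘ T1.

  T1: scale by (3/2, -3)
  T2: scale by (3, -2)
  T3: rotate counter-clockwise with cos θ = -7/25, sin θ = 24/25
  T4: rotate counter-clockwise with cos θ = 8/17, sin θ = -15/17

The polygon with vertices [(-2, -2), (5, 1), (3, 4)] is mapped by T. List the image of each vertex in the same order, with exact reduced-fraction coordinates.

image vertices: (828/425, -6321/425), (5058/425, 17013/850), (-3024/425, 22611/850)

T1 scale by (3/2, -3): (-2, -2) → (-3, 6); (5, 1) → (15/2, -3); (3, 4) → (9/2, -12)
T2 scale by (3, -2): (-3, 6) → (-9, -12); (15/2, -3) → (45/2, 6); (9/2, -12) → (27/2, 24)
T3 rotate counter-clockwise with cos θ = -7/25, sin θ = 24/25: (-9, -12) → (351/25, -132/25); (45/2, 6) → (-603/50, 498/25); (27/2, 24) → (-1341/50, 156/25)
T4 rotate counter-clockwise with cos θ = 8/17, sin θ = -15/17: (351/25, -132/25) → (828/425, -6321/425); (-603/50, 498/25) → (5058/425, 17013/850); (-1341/50, 156/25) → (-3024/425, 22611/850)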